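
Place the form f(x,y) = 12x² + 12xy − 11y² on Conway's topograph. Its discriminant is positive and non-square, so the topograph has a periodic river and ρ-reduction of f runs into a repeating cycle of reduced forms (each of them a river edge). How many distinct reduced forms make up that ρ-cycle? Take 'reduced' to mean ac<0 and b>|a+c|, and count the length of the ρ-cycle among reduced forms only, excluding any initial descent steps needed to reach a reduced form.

D = 672, ⌊√D⌋ = 25
river: ρ → (-11,10,13)
river: ρ → (13,16,-8)
river: ρ → (-8,16,13)
river: ρ → (13,10,-11)
river: ρ → (-11,12,12)
river: ρ → (12,12,-11)
ρ-cycle length = 6 (tail of 0 descent steps not counted)

6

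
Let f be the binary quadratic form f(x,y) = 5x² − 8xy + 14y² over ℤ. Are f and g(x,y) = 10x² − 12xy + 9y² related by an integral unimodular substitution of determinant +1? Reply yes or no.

D₁ = -216, D₂ = -216
f: translate: b→2 (≡-8 mod 10), so (5,-8,14)→(5,2,11)
f: reduced (well bottom): (5,2,11) with a≤c, −a<b≤a
g: translate: b→8 (≡-12 mod 20), so (10,-12,9)→(10,8,7)
g: flip: (10,8,7)→(7,-8,10)
g: translate: b→6 (≡-8 mod 14), so (7,-8,10)→(7,6,9)
g: reduced (well bottom): (7,6,9) with a≤c, −a<b≤a
reduced forms (5, 2, 11) vs (7, 6, 9) ⇒ inequivalent

no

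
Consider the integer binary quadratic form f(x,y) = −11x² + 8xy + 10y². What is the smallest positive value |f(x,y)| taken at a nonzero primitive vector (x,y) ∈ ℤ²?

river: ρ → (10,12,-9)
river: ρ → (-9,6,13)
river: ρ → (13,20,-2)
river: ρ → (-2,20,13)
river: ρ → (13,6,-9)
river: ρ → (-9,12,10)
river: ρ → (10,8,-11)
river: ρ → (-11,14,7)
river: ρ → (7,14,-11)
river: ρ → (-11,8,10)
closes: descent 0, river 10
min |a| on river = 2

2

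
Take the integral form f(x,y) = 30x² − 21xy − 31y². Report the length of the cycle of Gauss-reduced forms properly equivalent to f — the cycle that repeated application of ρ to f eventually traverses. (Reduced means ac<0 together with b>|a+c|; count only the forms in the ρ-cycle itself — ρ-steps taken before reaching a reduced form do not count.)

D = 4161, ⌊√D⌋ = 64
descent: ρ → (-31,21,30)  [lands on river]
river: ρ → (30,39,-22)
river: ρ → (-22,49,20)
river: ρ → (20,31,-40)
river: ρ → (-40,49,11)
river: ρ → (11,61,-10)
river: ρ → (-10,59,17)
river: ρ → (17,43,-34)
river: ρ → (-34,25,26)
river: ρ → (26,27,-33)
river: ρ → (-33,39,20)
river: ρ → (20,41,-31)
ρ-cycle length = 12 (tail of 1 descent step not counted)

12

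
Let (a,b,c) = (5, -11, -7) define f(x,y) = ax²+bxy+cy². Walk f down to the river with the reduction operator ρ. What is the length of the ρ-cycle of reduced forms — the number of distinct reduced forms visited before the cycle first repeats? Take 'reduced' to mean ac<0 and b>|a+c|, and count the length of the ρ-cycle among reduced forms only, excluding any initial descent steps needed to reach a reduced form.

D = 261, ⌊√D⌋ = 16
descent: ρ → (-7,11,5)  [lands on river]
river: ρ → (5,9,-9)
river: ρ → (-9,9,5)
river: ρ → (5,11,-7)
river: ρ → (-7,3,9)
river: ρ → (9,15,-1)
river: ρ → (-1,15,9)
river: ρ → (9,3,-7)
ρ-cycle length = 8 (tail of 1 descent step not counted)

8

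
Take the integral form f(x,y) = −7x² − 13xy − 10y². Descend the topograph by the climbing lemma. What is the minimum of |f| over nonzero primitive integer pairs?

translate: b→-1 (≡13 mod 14), so (7,13,10)→(7,-1,4)
flip: (7,-1,4)→(4,1,7)
reduced (well bottom): (4,1,7) with a≤c, −a<b≤a
well minimum |f| = |-4| = 4 (negative-definite)

4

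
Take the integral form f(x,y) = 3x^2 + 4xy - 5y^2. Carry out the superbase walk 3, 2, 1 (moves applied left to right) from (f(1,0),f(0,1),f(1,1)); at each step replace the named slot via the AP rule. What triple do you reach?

start (3,-5,2) = (f(1,0),f(0,1),f(1,1))
replace slot 3: 2·(3+(-5)) − 2 = -6 → (3,-5,-6)
replace slot 2: 2·(3+(-6)) − (-5) = -1 → (3,-1,-6)
replace slot 1: 2·((-1)+(-6)) − 3 = -17 → (-17,-1,-6)

-17,-1,-6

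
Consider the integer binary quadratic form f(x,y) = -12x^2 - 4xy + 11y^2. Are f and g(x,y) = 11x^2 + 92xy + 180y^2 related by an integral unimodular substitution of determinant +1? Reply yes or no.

D₁ = 544, D₂ = 544
river cycle of f (length 4): (11, 4, -12), (-12, 20, 3), (3, 22, -5), (-5, 18, 11)
river cycle of g (length 4): (11, 4, -12), (-12, 20, 3), (3, 22, -5), (-5, 18, 11)
cycles coincide ⇒ equivalent

yes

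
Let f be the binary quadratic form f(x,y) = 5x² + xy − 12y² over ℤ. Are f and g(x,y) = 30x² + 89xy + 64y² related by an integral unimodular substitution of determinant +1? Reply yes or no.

D₁ = 241, D₂ = 241
river cycle of f (length 38): (5, 11, -6), (-6, 13, 3), (3, 11, -10), (-10, 9, 4), (4, 15, -1), (-1, 15, 4), (4, 9, -10), (-10, 11, 3), (3, 13, -6), (-6, 11, 5), … (28 more)
river cycle of g (length 38): (5, 11, -6), (-6, 13, 3), (3, 11, -10), (-10, 9, 4), (4, 15, -1), (-1, 15, 4), (4, 9, -10), (-10, 11, 3), (3, 13, -6), (-6, 11, 5), … (28 more)
cycles coincide ⇒ equivalent

yes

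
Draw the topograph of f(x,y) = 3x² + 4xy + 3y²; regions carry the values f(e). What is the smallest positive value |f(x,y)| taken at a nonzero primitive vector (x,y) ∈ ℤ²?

translate: b→-2 (≡4 mod 6), so (3,4,3)→(3,-2,2)
flip: (3,-2,2)→(2,2,3)
reduced (well bottom): (2,2,3) with a≤c, −a<b≤a
well minimum = a = 2

2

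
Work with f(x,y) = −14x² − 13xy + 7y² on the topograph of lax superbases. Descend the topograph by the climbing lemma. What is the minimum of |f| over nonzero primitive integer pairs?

descent: ρ → (7,13,-14)  [lands on river]
river: ρ → (-14,15,6)
river: ρ → (6,21,-5)
river: ρ → (-5,19,10)
river: ρ → (10,21,-3)
river: ρ → (-3,21,10)
river: ρ → (10,19,-5)
river: ρ → (-5,21,6)
river: ρ → (6,15,-14)
river: ρ → (-14,13,7)
river: ρ → (7,15,-12)
river: ρ → (-12,9,10)
river: ρ → (10,11,-11)
river: ρ → (-11,11,10)
river: ρ → (10,9,-12)
river: ρ → (-12,15,7)
closes: descent 1, river 16
min |a| on river = 3

3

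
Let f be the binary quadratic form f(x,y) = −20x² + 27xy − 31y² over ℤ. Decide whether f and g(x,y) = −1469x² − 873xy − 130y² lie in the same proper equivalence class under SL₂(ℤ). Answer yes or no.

D₁ = -1751, D₂ = -1751
f is negative-definite; reduce −f:
−f: translate: b→13 (≡-27 mod 40), so (20,-27,31)→(20,13,24)
−f: reduced (well bottom): (20,13,24) with a≤c, −a<b≤a
flip sign back: reduced form of f is (-20,-13,-24)
g is negative-definite; reduce −g:
−g: flip: (1469,873,130)→(130,-873,1469)
−g: translate: b→-93 (≡-873 mod 260), so (130,-873,1469)→(130,-93,20)
−g: flip: (130,-93,20)→(20,93,130)
−g: translate: b→13 (≡93 mod 40), so (20,93,130)→(20,13,24)
−g: reduced (well bottom): (20,13,24) with a≤c, −a<b≤a
flip sign back: reduced form of g is (-20,-13,-24)
reduced forms (-20, -13, -24) vs (-20, -13, -24) ⇒ equivalent

yes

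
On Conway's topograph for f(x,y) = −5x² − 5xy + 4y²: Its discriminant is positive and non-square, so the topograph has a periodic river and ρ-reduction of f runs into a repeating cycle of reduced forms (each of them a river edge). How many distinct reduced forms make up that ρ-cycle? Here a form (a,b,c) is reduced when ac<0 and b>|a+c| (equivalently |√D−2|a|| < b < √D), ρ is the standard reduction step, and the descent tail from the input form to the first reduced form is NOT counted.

D = 105, ⌊√D⌋ = 10
descent: ρ → (4,5,-5)  [lands on river]
river: ρ → (-5,5,4)
river: ρ → (4,3,-6)
river: ρ → (-6,9,1)
river: ρ → (1,9,-6)
river: ρ → (-6,3,4)
ρ-cycle length = 6 (tail of 1 descent step not counted)

6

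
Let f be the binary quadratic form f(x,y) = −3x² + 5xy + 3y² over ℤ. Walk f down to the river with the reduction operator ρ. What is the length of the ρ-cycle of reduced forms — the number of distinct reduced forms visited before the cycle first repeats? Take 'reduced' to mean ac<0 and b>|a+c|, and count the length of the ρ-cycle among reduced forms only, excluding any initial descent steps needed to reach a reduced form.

D = 61, ⌊√D⌋ = 7
river: ρ → (3,7,-1)
river: ρ → (-1,7,3)
river: ρ → (3,5,-3)
river: ρ → (-3,7,1)
river: ρ → (1,7,-3)
river: ρ → (-3,5,3)
ρ-cycle length = 6 (tail of 0 descent steps not counted)

6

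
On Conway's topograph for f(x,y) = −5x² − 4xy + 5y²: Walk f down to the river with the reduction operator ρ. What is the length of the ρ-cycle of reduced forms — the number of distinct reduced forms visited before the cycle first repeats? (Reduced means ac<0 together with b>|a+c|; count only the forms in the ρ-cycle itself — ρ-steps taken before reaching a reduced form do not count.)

D = 116, ⌊√D⌋ = 10
descent: ρ → (5,4,-5)  [lands on river]
river: ρ → (-5,6,4)
river: ρ → (4,10,-1)
river: ρ → (-1,10,4)
river: ρ → (4,6,-5)
river: ρ → (-5,4,5)
river: ρ → (5,6,-4)
river: ρ → (-4,10,1)
river: ρ → (1,10,-4)
river: ρ → (-4,6,5)
ρ-cycle length = 10 (tail of 1 descent step not counted)

10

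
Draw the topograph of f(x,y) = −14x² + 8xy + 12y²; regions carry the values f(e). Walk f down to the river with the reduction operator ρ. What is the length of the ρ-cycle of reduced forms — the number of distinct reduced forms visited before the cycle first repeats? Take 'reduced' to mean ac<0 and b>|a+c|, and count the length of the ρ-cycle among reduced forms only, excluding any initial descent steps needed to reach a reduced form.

D = 736, ⌊√D⌋ = 27
river: ρ → (12,16,-10)
river: ρ → (-10,24,4)
river: ρ → (4,24,-10)
river: ρ → (-10,16,12)
river: ρ → (12,8,-14)
river: ρ → (-14,20,6)
river: ρ → (6,16,-20)
river: ρ → (-20,24,2)
river: ρ → (2,24,-20)
river: ρ → (-20,16,6)
river: ρ → (6,20,-14)
river: ρ → (-14,8,12)
ρ-cycle length = 12 (tail of 0 descent steps not counted)

12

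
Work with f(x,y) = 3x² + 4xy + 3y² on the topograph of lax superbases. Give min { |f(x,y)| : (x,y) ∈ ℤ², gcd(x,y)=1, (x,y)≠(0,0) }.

translate: b→-2 (≡4 mod 6), so (3,4,3)→(3,-2,2)
flip: (3,-2,2)→(2,2,3)
reduced (well bottom): (2,2,3) with a≤c, −a<b≤a
well minimum = a = 2

2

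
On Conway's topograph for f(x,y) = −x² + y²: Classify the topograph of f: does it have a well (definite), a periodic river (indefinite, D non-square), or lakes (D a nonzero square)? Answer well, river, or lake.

D = b²−4ac = 0² − 4·(-1)·1 = 4
D = 2² is a perfect square ⇒ form factors over ℤ ⇒ lakes

lake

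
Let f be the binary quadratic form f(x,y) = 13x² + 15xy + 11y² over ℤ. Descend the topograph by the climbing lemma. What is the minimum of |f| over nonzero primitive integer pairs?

translate: b→-11 (≡15 mod 26), so (13,15,11)→(13,-11,9)
flip: (13,-11,9)→(9,11,13)
translate: b→-7 (≡11 mod 18), so (9,11,13)→(9,-7,11)
reduced (well bottom): (9,-7,11) with a≤c, −a<b≤a
well minimum = a = 9

9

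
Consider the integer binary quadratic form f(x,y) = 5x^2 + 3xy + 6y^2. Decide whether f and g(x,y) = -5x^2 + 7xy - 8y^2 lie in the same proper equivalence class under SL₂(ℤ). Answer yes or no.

D₁ = -111, D₂ = -111
f: reduced (well bottom): (5,3,6) with a≤c, −a<b≤a
g is negative-definite; reduce −g:
−g: translate: b→3 (≡-7 mod 10), so (5,-7,8)→(5,3,6)
−g: reduced (well bottom): (5,3,6) with a≤c, −a<b≤a
flip sign back: reduced form of g is (-5,-3,-6)
reduced forms (5, 3, 6) vs (-5, -3, -6) ⇒ inequivalent

no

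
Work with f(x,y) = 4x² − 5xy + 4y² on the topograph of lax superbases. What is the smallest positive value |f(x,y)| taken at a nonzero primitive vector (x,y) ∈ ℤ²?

translate: b→3 (≡-5 mod 8), so (4,-5,4)→(4,3,3)
flip: (4,3,3)→(3,-3,4)
translate: b→3 (≡-3 mod 6), so (3,-3,4)→(3,3,4)
reduced (well bottom): (3,3,4) with a≤c, −a<b≤a
well minimum = a = 3

3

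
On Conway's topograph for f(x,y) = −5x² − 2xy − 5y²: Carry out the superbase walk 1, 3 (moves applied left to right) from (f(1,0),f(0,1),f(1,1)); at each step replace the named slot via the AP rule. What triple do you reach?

start (-5,-5,-12) = (f(1,0),f(0,1),f(1,1))
replace slot 1: 2·((-5)+(-12)) − (-5) = -29 → (-29,-5,-12)
replace slot 3: 2·((-29)+(-5)) − (-12) = -56 → (-29,-5,-56)

-29,-5,-56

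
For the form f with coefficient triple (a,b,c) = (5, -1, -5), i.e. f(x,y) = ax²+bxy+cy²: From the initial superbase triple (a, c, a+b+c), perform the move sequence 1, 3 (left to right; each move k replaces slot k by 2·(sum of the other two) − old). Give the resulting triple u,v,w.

start (5,-5,-1) = (f(1,0),f(0,1),f(1,1))
replace slot 1: 2·((-5)+(-1)) − 5 = -17 → (-17,-5,-1)
replace slot 3: 2·((-17)+(-5)) − (-1) = -43 → (-17,-5,-43)

-17,-5,-43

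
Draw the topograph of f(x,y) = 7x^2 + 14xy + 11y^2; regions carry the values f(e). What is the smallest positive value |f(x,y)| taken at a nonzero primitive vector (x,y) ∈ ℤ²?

translate: b→0 (≡14 mod 14), so (7,14,11)→(7,0,4)
flip: (7,0,4)→(4,0,7)
reduced (well bottom): (4,0,7) with a≤c, −a<b≤a
well minimum = a = 4

4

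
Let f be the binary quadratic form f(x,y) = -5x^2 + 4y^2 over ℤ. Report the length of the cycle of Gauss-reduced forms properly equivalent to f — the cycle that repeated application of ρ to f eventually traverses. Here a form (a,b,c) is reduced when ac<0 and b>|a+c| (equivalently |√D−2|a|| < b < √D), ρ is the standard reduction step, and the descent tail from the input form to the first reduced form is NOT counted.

D = 80, ⌊√D⌋ = 8
descent: ρ → (4,8,-1)  [lands on river]
river: ρ → (-1,8,4)
ρ-cycle length = 2 (tail of 1 descent step not counted)

2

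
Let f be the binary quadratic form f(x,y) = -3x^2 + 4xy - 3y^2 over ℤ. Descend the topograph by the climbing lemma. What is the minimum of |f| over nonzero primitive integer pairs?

translate: b→2 (≡-4 mod 6), so (3,-4,3)→(3,2,2)
flip: (3,2,2)→(2,-2,3)
translate: b→2 (≡-2 mod 4), so (2,-2,3)→(2,2,3)
reduced (well bottom): (2,2,3) with a≤c, −a<b≤a
well minimum |f| = |-2| = 2 (negative-definite)

2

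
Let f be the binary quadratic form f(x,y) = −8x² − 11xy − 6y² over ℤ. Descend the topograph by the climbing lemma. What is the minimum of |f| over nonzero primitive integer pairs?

translate: b→-5 (≡11 mod 16), so (8,11,6)→(8,-5,3)
flip: (8,-5,3)→(3,5,8)
translate: b→-1 (≡5 mod 6), so (3,5,8)→(3,-1,6)
reduced (well bottom): (3,-1,6) with a≤c, −a<b≤a
well minimum |f| = |-3| = 3 (negative-definite)

3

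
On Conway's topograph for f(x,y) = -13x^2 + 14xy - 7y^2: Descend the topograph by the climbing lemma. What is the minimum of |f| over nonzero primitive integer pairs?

translate: b→12 (≡-14 mod 26), so (13,-14,7)→(13,12,6)
flip: (13,12,6)→(6,-12,13)
translate: b→0 (≡-12 mod 12), so (6,-12,13)→(6,0,7)
reduced (well bottom): (6,0,7) with a≤c, −a<b≤a
well minimum |f| = |-6| = 6 (negative-definite)

6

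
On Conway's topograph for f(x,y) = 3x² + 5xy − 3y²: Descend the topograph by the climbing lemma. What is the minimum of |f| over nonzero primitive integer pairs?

river: ρ → (-3,7,1)
river: ρ → (1,7,-3)
river: ρ → (-3,5,3)
river: ρ → (3,7,-1)
river: ρ → (-1,7,3)
river: ρ → (3,5,-3)
closes: descent 0, river 6
min |a| on river = 1

1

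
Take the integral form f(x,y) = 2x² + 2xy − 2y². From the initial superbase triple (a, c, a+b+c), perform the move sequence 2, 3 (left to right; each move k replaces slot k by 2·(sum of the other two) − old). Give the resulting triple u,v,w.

start (2,-2,2) = (f(1,0),f(0,1),f(1,1))
replace slot 2: 2·(2+2) − (-2) = 10 → (2,10,2)
replace slot 3: 2·(2+10) − 2 = 22 → (2,10,22)

2,10,22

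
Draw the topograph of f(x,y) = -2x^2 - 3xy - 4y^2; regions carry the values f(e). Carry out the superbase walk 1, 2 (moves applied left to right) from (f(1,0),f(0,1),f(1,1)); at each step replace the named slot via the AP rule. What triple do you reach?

start (-2,-4,-9) = (f(1,0),f(0,1),f(1,1))
replace slot 1: 2·((-4)+(-9)) − (-2) = -24 → (-24,-4,-9)
replace slot 2: 2·((-24)+(-9)) − (-4) = -62 → (-24,-62,-9)

-24,-62,-9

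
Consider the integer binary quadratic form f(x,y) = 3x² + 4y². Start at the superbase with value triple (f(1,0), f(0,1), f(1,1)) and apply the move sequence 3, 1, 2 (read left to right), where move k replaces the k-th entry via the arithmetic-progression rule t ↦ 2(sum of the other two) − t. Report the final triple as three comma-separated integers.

start (3,4,7) = (f(1,0),f(0,1),f(1,1))
replace slot 3: 2·(3+4) − 7 = 7 → (3,4,7)
replace slot 1: 2·(4+7) − 3 = 19 → (19,4,7)
replace slot 2: 2·(19+7) − 4 = 48 → (19,48,7)

19,48,7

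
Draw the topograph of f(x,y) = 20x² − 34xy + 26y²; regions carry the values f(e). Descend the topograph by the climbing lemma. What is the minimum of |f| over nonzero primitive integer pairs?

translate: b→6 (≡-34 mod 40), so (20,-34,26)→(20,6,12)
flip: (20,6,12)→(12,-6,20)
reduced (well bottom): (12,-6,20) with a≤c, −a<b≤a
well minimum = a = 12

12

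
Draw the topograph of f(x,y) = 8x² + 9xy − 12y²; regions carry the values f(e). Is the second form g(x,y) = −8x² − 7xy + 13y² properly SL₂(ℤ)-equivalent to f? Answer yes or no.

D₁ = 465, D₂ = 465
river cycle of f (length 10): (-12, 15, 5), (5, 15, -12), (-12, 9, 8), (8, 7, -13), (-13, 19, 2), (2, 21, -3), (-3, 21, 2), (2, 19, -13), (-13, 7, 8), (8, 9, -12)
river cycle of g (length 10): (13, 7, -8), (-8, 9, 12), (12, 15, -5), (-5, 15, 12), (12, 9, -8), (-8, 7, 13), (13, 19, -2), (-2, 21, 3), (3, 21, -2), (-2, 19, 13)
cycles differ ⇒ inequivalent

no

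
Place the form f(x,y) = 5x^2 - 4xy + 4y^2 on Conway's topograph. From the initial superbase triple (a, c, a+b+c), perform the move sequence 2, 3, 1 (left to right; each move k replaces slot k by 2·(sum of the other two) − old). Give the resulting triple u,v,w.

start (5,4,5) = (f(1,0),f(0,1),f(1,1))
replace slot 2: 2·(5+5) − 4 = 16 → (5,16,5)
replace slot 3: 2·(5+16) − 5 = 37 → (5,16,37)
replace slot 1: 2·(16+37) − 5 = 101 → (101,16,37)

101,16,37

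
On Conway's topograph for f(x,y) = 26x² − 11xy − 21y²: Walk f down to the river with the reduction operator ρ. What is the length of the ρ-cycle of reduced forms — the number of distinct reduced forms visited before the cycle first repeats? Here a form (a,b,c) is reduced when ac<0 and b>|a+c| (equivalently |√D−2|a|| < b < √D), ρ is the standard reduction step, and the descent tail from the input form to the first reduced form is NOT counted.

D = 2305, ⌊√D⌋ = 48
descent: ρ → (-21,11,26)  [lands on river]
river: ρ → (26,41,-6)
river: ρ → (-6,43,19)
river: ρ → (19,33,-16)
river: ρ → (-16,31,21)
river: ρ → (21,11,-26)
river: ρ → (-26,41,6)
river: ρ → (6,43,-19)
river: ρ → (-19,33,16)
river: ρ → (16,31,-21)
ρ-cycle length = 10 (tail of 1 descent step not counted)

10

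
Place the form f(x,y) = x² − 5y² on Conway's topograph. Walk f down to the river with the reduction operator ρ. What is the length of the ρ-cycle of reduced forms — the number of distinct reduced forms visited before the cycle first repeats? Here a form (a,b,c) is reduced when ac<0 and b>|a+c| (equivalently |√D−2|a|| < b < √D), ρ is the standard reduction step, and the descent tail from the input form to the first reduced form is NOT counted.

D = 20, ⌊√D⌋ = 4
descent: ρ → (-5,0,1)
descent: ρ → (1,4,-1)  [lands on river]
river: ρ → (-1,4,1)
ρ-cycle length = 2 (tail of 2 descent steps not counted)

2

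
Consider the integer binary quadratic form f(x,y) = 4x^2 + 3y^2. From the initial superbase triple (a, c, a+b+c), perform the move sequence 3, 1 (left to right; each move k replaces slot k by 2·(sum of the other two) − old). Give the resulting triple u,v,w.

start (4,3,7) = (f(1,0),f(0,1),f(1,1))
replace slot 3: 2·(4+3) − 7 = 7 → (4,3,7)
replace slot 1: 2·(3+7) − 4 = 16 → (16,3,7)

16,3,7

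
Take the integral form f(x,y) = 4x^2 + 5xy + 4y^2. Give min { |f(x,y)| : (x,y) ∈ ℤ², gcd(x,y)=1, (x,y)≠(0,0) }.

translate: b→-3 (≡5 mod 8), so (4,5,4)→(4,-3,3)
flip: (4,-3,3)→(3,3,4)
reduced (well bottom): (3,3,4) with a≤c, −a<b≤a
well minimum = a = 3

3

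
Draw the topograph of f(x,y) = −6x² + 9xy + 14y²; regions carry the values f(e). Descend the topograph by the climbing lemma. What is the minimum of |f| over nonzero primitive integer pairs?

river: ρ → (14,19,-1)
river: ρ → (-1,19,14)
river: ρ → (14,9,-6)
river: ρ → (-6,15,8)
river: ρ → (8,17,-4)
river: ρ → (-4,15,12)
river: ρ → (12,9,-7)
river: ρ → (-7,19,2)
river: ρ → (2,17,-16)
river: ρ → (-16,15,3)
river: ρ → (3,15,-16)
river: ρ → (-16,17,2)
river: ρ → (2,19,-7)
river: ρ → (-7,9,12)
river: ρ → (12,15,-4)
river: ρ → (-4,17,8)
river: ρ → (8,15,-6)
river: ρ → (-6,9,14)
closes: descent 0, river 18
min |a| on river = 1

1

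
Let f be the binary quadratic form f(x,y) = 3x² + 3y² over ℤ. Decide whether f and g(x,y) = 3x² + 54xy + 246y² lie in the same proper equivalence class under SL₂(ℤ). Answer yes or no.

D₁ = -36, D₂ = -36
f: reduced (well bottom): (3,0,3) with a≤c, −a<b≤a
g: translate: b→0 (≡54 mod 6), so (3,54,246)→(3,0,3)
g: reduced (well bottom): (3,0,3) with a≤c, −a<b≤a
reduced forms (3, 0, 3) vs (3, 0, 3) ⇒ equivalent

yes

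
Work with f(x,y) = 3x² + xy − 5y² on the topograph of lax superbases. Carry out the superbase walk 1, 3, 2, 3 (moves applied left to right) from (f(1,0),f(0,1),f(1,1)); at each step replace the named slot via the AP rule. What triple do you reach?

start (3,-5,-1) = (f(1,0),f(0,1),f(1,1))
replace slot 1: 2·((-5)+(-1)) − 3 = -15 → (-15,-5,-1)
replace slot 3: 2·((-15)+(-5)) − (-1) = -39 → (-15,-5,-39)
replace slot 2: 2·((-15)+(-39)) − (-5) = -103 → (-15,-103,-39)
replace slot 3: 2·((-15)+(-103)) − (-39) = -197 → (-15,-103,-197)

-15,-103,-197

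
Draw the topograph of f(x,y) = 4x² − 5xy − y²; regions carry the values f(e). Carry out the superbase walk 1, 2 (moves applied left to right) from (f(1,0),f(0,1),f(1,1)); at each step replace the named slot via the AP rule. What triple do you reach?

start (4,-1,-2) = (f(1,0),f(0,1),f(1,1))
replace slot 1: 2·((-1)+(-2)) − 4 = -10 → (-10,-1,-2)
replace slot 2: 2·((-10)+(-2)) − (-1) = -23 → (-10,-23,-2)

-10,-23,-2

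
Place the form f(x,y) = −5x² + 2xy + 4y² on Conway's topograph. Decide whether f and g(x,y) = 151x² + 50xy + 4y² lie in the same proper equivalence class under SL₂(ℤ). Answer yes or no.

D₁ = 84, D₂ = 84
river cycle of f (length 6): (4, 6, -3), (-3, 6, 4), (4, 2, -5), (-5, 8, 1), (1, 8, -5), (-5, 2, 4)
river cycle of g (length 6): (4, 6, -3), (-3, 6, 4), (4, 2, -5), (-5, 8, 1), (1, 8, -5), (-5, 2, 4)
cycles coincide ⇒ equivalent

yes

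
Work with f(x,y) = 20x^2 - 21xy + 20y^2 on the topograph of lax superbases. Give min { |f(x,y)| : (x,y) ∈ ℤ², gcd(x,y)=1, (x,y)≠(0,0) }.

translate: b→19 (≡-21 mod 40), so (20,-21,20)→(20,19,19)
flip: (20,19,19)→(19,-19,20)
translate: b→19 (≡-19 mod 38), so (19,-19,20)→(19,19,20)
reduced (well bottom): (19,19,20) with a≤c, −a<b≤a
well minimum = a = 19

19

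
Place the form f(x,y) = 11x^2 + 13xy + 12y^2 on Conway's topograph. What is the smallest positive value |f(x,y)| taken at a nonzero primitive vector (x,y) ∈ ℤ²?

translate: b→-9 (≡13 mod 22), so (11,13,12)→(11,-9,10)
flip: (11,-9,10)→(10,9,11)
reduced (well bottom): (10,9,11) with a≤c, −a<b≤a
well minimum = a = 10

10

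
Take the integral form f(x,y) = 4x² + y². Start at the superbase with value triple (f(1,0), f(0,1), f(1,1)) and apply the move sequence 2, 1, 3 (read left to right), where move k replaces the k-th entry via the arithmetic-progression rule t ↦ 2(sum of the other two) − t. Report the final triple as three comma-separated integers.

start (4,1,5) = (f(1,0),f(0,1),f(1,1))
replace slot 2: 2·(4+5) − 1 = 17 → (4,17,5)
replace slot 1: 2·(17+5) − 4 = 40 → (40,17,5)
replace slot 3: 2·(40+17) − 5 = 109 → (40,17,109)

40,17,109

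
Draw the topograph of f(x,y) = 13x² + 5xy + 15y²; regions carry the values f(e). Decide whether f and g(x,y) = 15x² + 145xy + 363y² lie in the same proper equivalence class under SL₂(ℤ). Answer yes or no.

D₁ = -755, D₂ = -755
f: reduced (well bottom): (13,5,15) with a≤c, −a<b≤a
g: translate: b→-5 (≡145 mod 30), so (15,145,363)→(15,-5,13)
g: flip: (15,-5,13)→(13,5,15)
g: reduced (well bottom): (13,5,15) with a≤c, −a<b≤a
reduced forms (13, 5, 15) vs (13, 5, 15) ⇒ equivalent

yes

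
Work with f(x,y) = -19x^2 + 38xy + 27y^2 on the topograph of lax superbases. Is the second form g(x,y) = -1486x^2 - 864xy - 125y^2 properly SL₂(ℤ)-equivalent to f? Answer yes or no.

D₁ = 3496, D₂ = 3496
river cycle of f (length 10): (27, 16, -30), (-30, 44, 13), (13, 34, -45), (-45, 56, 2), (2, 56, -45), (-45, 34, 13), (13, 44, -30), (-30, 16, 27), (27, 38, -19), (-19, 38, 27)
river cycle of g (length 10): (-19, 38, 27), (27, 16, -30), (-30, 44, 13), (13, 34, -45), (-45, 56, 2), (2, 56, -45), (-45, 34, 13), (13, 44, -30), (-30, 16, 27), (27, 38, -19)
cycles coincide ⇒ equivalent

yes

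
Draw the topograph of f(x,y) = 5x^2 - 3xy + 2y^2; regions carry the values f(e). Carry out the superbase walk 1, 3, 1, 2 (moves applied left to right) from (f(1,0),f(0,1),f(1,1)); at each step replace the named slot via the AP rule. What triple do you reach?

start (5,2,4) = (f(1,0),f(0,1),f(1,1))
replace slot 1: 2·(2+4) − 5 = 7 → (7,2,4)
replace slot 3: 2·(7+2) − 4 = 14 → (7,2,14)
replace slot 1: 2·(2+14) − 7 = 25 → (25,2,14)
replace slot 2: 2·(25+14) − 2 = 76 → (25,76,14)

25,76,14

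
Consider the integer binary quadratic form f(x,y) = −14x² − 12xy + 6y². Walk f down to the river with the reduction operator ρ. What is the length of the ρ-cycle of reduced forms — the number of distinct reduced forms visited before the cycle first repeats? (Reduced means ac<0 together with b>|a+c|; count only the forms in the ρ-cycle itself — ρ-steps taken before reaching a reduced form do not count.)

D = 480, ⌊√D⌋ = 21
descent: ρ → (6,12,-14)  [lands on river]
river: ρ → (-14,16,4)
river: ρ → (4,16,-14)
river: ρ → (-14,12,6)
ρ-cycle length = 4 (tail of 1 descent step not counted)

4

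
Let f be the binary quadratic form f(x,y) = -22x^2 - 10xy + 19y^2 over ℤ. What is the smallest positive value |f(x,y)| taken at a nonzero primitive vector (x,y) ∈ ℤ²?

descent: ρ → (19,10,-22)  [lands on river]
river: ρ → (-22,34,7)
river: ρ → (7,36,-17)
river: ρ → (-17,32,11)
river: ρ → (11,34,-14)
river: ρ → (-14,22,23)
river: ρ → (23,24,-13)
river: ρ → (-13,28,19)
closes: descent 1, river 8
min |a| on river = 7

7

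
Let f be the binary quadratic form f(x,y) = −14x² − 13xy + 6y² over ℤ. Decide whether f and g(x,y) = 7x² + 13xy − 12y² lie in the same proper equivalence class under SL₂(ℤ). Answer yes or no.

D₁ = 505, D₂ = 505
river cycle of f (length 8): (6, 13, -14), (-14, 15, 5), (5, 15, -14), (-14, 13, 6), (6, 11, -16), (-16, 21, 1), (1, 21, -16), (-16, 11, 6)
river cycle of g (length 8): (-12, 11, 8), (8, 21, -2), (-2, 19, 18), (18, 17, -3), (-3, 19, 12), (12, 5, -10), (-10, 15, 7), (7, 13, -12)
cycles differ ⇒ inequivalent

no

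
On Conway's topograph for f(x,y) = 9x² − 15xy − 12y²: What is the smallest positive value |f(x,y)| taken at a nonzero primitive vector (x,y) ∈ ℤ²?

descent: ρ → (-12,15,9)  [lands on river]
river: ρ → (9,21,-6)
river: ρ → (-6,15,18)
river: ρ → (18,21,-3)
river: ρ → (-3,21,18)
river: ρ → (18,15,-6)
river: ρ → (-6,21,9)
river: ρ → (9,15,-12)
river: ρ → (-12,9,12)
river: ρ → (12,15,-9)
river: ρ → (-9,21,6)
river: ρ → (6,15,-18)
river: ρ → (-18,21,3)
river: ρ → (3,21,-18)
river: ρ → (-18,15,6)
river: ρ → (6,21,-9)
river: ρ → (-9,15,12)
river: ρ → (12,9,-12)
closes: descent 1, river 18
min |a| on river = 3

3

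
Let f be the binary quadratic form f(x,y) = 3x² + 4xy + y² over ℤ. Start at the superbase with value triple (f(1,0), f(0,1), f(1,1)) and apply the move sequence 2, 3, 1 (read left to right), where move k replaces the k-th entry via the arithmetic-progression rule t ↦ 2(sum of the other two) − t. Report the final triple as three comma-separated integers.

start (3,1,8) = (f(1,0),f(0,1),f(1,1))
replace slot 2: 2·(3+8) − 1 = 21 → (3,21,8)
replace slot 3: 2·(3+21) − 8 = 40 → (3,21,40)
replace slot 1: 2·(21+40) − 3 = 119 → (119,21,40)

119,21,40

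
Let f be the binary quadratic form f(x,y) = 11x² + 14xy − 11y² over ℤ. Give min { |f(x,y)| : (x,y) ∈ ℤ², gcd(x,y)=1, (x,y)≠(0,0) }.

river: ρ → (-11,8,14)
river: ρ → (14,20,-5)
river: ρ → (-5,20,14)
river: ρ → (14,8,-11)
river: ρ → (-11,14,11)
river: ρ → (11,8,-14)
river: ρ → (-14,20,5)
river: ρ → (5,20,-14)
river: ρ → (-14,8,11)
river: ρ → (11,14,-11)
closes: descent 0, river 10
min |a| on river = 5

5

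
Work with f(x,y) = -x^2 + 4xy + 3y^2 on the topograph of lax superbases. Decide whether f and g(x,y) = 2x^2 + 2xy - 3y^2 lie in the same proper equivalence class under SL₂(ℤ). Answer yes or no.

D₁ = 28, D₂ = 28
river cycle of f (length 4): (3, 2, -2), (-2, 2, 3), (3, 4, -1), (-1, 4, 3)
river cycle of g (length 4): (-3, 4, 1), (1, 4, -3), (-3, 2, 2), (2, 2, -3)
cycles differ ⇒ inequivalent

no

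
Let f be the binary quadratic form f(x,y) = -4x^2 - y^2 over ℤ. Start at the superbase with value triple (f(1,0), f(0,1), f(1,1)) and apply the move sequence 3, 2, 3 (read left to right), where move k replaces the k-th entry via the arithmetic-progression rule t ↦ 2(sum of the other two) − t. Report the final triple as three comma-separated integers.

start (-4,-1,-5) = (f(1,0),f(0,1),f(1,1))
replace slot 3: 2·((-4)+(-1)) − (-5) = -5 → (-4,-1,-5)
replace slot 2: 2·((-4)+(-5)) − (-1) = -17 → (-4,-17,-5)
replace slot 3: 2·((-4)+(-17)) − (-5) = -37 → (-4,-17,-37)

-4,-17,-37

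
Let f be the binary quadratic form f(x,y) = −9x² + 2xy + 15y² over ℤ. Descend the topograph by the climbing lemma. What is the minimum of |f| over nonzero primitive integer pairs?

descent: ρ → (15,-2,-9)
descent: ρ → (-9,20,4)  [lands on river]
river: ρ → (4,20,-9)
river: ρ → (-9,16,8)
river: ρ → (8,16,-9)
closes: descent 2, river 4
min |a| on river = 4

4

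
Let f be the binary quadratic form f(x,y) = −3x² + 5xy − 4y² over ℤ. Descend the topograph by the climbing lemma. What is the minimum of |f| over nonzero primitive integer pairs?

translate: b→1 (≡-5 mod 6), so (3,-5,4)→(3,1,2)
flip: (3,1,2)→(2,-1,3)
reduced (well bottom): (2,-1,3) with a≤c, −a<b≤a
well minimum |f| = |-2| = 2 (negative-definite)

2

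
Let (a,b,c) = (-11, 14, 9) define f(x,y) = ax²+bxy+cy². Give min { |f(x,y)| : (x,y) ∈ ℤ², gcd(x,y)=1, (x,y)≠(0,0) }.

river: ρ → (9,22,-3)
river: ρ → (-3,20,16)
river: ρ → (16,12,-7)
river: ρ → (-7,16,12)
river: ρ → (12,8,-11)
river: ρ → (-11,14,9)
closes: descent 0, river 6
min |a| on river = 3

3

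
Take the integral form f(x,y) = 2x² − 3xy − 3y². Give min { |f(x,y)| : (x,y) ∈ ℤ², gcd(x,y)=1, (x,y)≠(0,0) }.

descent: ρ → (-3,3,2)  [lands on river]
river: ρ → (2,5,-1)
river: ρ → (-1,5,2)
river: ρ → (2,3,-3)
closes: descent 1, river 4
min |a| on river = 1

1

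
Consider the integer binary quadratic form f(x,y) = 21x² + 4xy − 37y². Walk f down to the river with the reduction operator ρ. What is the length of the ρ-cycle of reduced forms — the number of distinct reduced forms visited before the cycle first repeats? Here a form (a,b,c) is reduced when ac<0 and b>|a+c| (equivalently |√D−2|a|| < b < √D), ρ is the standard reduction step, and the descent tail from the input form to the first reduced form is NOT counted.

D = 3124, ⌊√D⌋ = 55
descent: ρ → (-37,-4,21)
descent: ρ → (21,46,-12)  [lands on river]
river: ρ → (-12,50,13)
river: ρ → (13,54,-4)
river: ρ → (-4,50,39)
river: ρ → (39,28,-15)
river: ρ → (-15,32,35)
river: ρ → (35,38,-12)
river: ρ → (-12,34,41)
river: ρ → (41,48,-5)
river: ρ → (-5,52,21)
river: ρ → (21,32,-25)
river: ρ → (-25,18,28)
river: ρ → (28,38,-15)
river: ρ → (-15,52,7)
river: ρ → (7,46,-36)
river: ρ → (-36,26,17)
river: ρ → (17,42,-20)
river: ρ → (-20,38,21)
ρ-cycle length = 18 (tail of 2 descent steps not counted)

18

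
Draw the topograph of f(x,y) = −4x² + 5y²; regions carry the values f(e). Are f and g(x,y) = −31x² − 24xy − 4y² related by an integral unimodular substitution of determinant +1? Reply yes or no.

D₁ = 80, D₂ = 80
river cycle of f (length 2): (-4, 8, 1), (1, 8, -4)
river cycle of g (length 2): (-4, 8, 1), (1, 8, -4)
cycles coincide ⇒ equivalent

yes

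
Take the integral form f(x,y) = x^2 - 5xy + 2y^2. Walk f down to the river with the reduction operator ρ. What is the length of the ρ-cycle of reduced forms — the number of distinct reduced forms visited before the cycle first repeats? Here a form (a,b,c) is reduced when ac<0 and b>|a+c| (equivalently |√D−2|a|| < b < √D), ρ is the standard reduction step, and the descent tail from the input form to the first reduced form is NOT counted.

D = 17, ⌊√D⌋ = 4
descent: ρ → (2,1,-2)  [lands on river]
river: ρ → (-2,3,1)
river: ρ → (1,3,-2)
river: ρ → (-2,1,2)
river: ρ → (2,3,-1)
river: ρ → (-1,3,2)
ρ-cycle length = 6 (tail of 1 descent step not counted)

6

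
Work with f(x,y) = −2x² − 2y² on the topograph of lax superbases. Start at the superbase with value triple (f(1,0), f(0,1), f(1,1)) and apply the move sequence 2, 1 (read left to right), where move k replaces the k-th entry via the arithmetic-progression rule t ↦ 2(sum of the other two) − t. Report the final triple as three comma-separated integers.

start (-2,-2,-4) = (f(1,0),f(0,1),f(1,1))
replace slot 2: 2·((-2)+(-4)) − (-2) = -10 → (-2,-10,-4)
replace slot 1: 2·((-10)+(-4)) − (-2) = -26 → (-26,-10,-4)

-26,-10,-4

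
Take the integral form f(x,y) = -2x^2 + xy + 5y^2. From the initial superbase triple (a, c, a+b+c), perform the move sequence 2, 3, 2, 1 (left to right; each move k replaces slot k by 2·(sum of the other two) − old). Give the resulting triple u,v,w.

start (-2,5,4) = (f(1,0),f(0,1),f(1,1))
replace slot 2: 2·((-2)+4) − 5 = -1 → (-2,-1,4)
replace slot 3: 2·((-2)+(-1)) − 4 = -10 → (-2,-1,-10)
replace slot 2: 2·((-2)+(-10)) − (-1) = -23 → (-2,-23,-10)
replace slot 1: 2·((-23)+(-10)) − (-2) = -64 → (-64,-23,-10)

-64,-23,-10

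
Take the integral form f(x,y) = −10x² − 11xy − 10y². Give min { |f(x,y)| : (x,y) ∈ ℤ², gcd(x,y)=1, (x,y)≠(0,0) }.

translate: b→-9 (≡11 mod 20), so (10,11,10)→(10,-9,9)
flip: (10,-9,9)→(9,9,10)
reduced (well bottom): (9,9,10) with a≤c, −a<b≤a
well minimum |f| = |-9| = 9 (negative-definite)

9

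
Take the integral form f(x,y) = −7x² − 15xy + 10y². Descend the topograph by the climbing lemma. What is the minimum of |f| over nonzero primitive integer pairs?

descent: ρ → (10,15,-7)  [lands on river]
river: ρ → (-7,13,12)
river: ρ → (12,11,-8)
river: ρ → (-8,21,2)
river: ρ → (2,19,-18)
river: ρ → (-18,17,3)
river: ρ → (3,19,-12)
river: ρ → (-12,5,10)
closes: descent 1, river 8
min |a| on river = 2

2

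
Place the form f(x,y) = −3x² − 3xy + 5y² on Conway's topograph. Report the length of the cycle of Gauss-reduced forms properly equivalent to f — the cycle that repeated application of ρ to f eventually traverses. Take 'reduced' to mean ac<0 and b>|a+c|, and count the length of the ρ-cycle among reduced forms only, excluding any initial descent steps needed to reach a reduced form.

D = 69, ⌊√D⌋ = 8
descent: ρ → (5,3,-3)  [lands on river]
river: ρ → (-3,3,5)
river: ρ → (5,7,-1)
river: ρ → (-1,7,5)
ρ-cycle length = 4 (tail of 1 descent step not counted)

4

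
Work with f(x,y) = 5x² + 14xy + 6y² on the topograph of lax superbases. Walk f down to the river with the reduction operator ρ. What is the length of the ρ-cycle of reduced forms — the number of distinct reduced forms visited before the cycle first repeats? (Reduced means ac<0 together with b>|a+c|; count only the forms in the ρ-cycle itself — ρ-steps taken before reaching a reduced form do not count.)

D = 76, ⌊√D⌋ = 8
descent: ρ → (6,-2,-3)
descent: ρ → (-3,8,1)  [lands on river]
river: ρ → (1,8,-3)
river: ρ → (-3,4,5)
river: ρ → (5,6,-2)
river: ρ → (-2,6,5)
river: ρ → (5,4,-3)
ρ-cycle length = 6 (tail of 2 descent steps not counted)

6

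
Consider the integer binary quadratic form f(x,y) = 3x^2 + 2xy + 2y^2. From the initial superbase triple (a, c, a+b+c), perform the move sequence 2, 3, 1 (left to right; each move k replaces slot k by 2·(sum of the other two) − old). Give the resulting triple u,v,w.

start (3,2,7) = (f(1,0),f(0,1),f(1,1))
replace slot 2: 2·(3+7) − 2 = 18 → (3,18,7)
replace slot 3: 2·(3+18) − 7 = 35 → (3,18,35)
replace slot 1: 2·(18+35) − 3 = 103 → (103,18,35)

103,18,35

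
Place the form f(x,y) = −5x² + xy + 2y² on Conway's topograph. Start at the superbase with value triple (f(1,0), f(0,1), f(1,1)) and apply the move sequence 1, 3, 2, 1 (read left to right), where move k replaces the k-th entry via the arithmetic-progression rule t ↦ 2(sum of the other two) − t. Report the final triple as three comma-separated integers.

start (-5,2,-2) = (f(1,0),f(0,1),f(1,1))
replace slot 1: 2·(2+(-2)) − (-5) = 5 → (5,2,-2)
replace slot 3: 2·(5+2) − (-2) = 16 → (5,2,16)
replace slot 2: 2·(5+16) − 2 = 40 → (5,40,16)
replace slot 1: 2·(40+16) − 5 = 107 → (107,40,16)

107,40,16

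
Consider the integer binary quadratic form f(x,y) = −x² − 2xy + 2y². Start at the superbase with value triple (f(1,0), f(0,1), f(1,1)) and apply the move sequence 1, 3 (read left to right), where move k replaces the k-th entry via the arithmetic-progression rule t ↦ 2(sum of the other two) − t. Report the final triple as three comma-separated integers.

start (-1,2,-1) = (f(1,0),f(0,1),f(1,1))
replace slot 1: 2·(2+(-1)) − (-1) = 3 → (3,2,-1)
replace slot 3: 2·(3+2) − (-1) = 11 → (3,2,11)

3,2,11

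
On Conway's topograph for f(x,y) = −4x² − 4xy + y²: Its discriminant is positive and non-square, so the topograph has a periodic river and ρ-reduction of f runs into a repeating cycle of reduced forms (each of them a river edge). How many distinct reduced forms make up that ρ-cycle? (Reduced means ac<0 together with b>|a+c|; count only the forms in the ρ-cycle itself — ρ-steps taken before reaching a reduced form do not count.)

D = 32, ⌊√D⌋ = 5
descent: ρ → (1,4,-4)  [lands on river]
river: ρ → (-4,4,1)
ρ-cycle length = 2 (tail of 1 descent step not counted)

2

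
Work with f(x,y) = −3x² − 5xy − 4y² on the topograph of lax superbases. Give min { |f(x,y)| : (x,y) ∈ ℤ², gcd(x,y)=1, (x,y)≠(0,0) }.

translate: b→-1 (≡5 mod 6), so (3,5,4)→(3,-1,2)
flip: (3,-1,2)→(2,1,3)
reduced (well bottom): (2,1,3) with a≤c, −a<b≤a
well minimum |f| = |-2| = 2 (negative-definite)

2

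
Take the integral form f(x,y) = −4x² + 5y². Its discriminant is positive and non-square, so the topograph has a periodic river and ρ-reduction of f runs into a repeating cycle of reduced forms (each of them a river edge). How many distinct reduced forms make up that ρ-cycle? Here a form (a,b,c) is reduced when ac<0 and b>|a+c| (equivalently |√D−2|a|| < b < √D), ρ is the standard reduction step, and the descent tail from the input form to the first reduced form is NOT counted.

D = 80, ⌊√D⌋ = 8
descent: ρ → (5,0,-4)
descent: ρ → (-4,8,1)  [lands on river]
river: ρ → (1,8,-4)
ρ-cycle length = 2 (tail of 2 descent steps not counted)

2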